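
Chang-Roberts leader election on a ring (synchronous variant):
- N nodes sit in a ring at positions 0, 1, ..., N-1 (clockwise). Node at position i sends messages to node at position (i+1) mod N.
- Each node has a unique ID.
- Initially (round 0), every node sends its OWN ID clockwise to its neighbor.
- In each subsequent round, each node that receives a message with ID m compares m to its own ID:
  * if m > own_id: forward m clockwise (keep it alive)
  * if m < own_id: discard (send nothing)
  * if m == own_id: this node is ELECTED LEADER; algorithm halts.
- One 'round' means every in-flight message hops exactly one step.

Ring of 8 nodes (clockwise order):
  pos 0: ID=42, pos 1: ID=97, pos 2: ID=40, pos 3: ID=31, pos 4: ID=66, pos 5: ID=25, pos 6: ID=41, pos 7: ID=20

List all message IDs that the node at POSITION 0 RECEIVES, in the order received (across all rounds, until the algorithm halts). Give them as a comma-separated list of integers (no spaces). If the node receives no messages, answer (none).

Answer: 20,41,66,97

Derivation:
Round 1: pos1(id97) recv 42: drop; pos2(id40) recv 97: fwd; pos3(id31) recv 40: fwd; pos4(id66) recv 31: drop; pos5(id25) recv 66: fwd; pos6(id41) recv 25: drop; pos7(id20) recv 41: fwd; pos0(id42) recv 20: drop
Round 2: pos3(id31) recv 97: fwd; pos4(id66) recv 40: drop; pos6(id41) recv 66: fwd; pos0(id42) recv 41: drop
Round 3: pos4(id66) recv 97: fwd; pos7(id20) recv 66: fwd
Round 4: pos5(id25) recv 97: fwd; pos0(id42) recv 66: fwd
Round 5: pos6(id41) recv 97: fwd; pos1(id97) recv 66: drop
Round 6: pos7(id20) recv 97: fwd
Round 7: pos0(id42) recv 97: fwd
Round 8: pos1(id97) recv 97: ELECTED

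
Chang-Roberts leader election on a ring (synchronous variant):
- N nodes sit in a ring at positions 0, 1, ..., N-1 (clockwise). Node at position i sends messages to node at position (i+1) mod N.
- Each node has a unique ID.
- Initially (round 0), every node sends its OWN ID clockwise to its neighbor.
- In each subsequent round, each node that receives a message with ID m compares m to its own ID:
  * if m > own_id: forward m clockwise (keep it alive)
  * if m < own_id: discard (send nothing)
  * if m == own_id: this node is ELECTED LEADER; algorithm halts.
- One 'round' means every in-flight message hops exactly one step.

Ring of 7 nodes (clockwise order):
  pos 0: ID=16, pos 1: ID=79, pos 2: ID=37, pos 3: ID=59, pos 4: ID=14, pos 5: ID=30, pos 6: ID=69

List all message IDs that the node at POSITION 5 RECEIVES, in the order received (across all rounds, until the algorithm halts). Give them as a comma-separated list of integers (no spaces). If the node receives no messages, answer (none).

Answer: 14,59,79

Derivation:
Round 1: pos1(id79) recv 16: drop; pos2(id37) recv 79: fwd; pos3(id59) recv 37: drop; pos4(id14) recv 59: fwd; pos5(id30) recv 14: drop; pos6(id69) recv 30: drop; pos0(id16) recv 69: fwd
Round 2: pos3(id59) recv 79: fwd; pos5(id30) recv 59: fwd; pos1(id79) recv 69: drop
Round 3: pos4(id14) recv 79: fwd; pos6(id69) recv 59: drop
Round 4: pos5(id30) recv 79: fwd
Round 5: pos6(id69) recv 79: fwd
Round 6: pos0(id16) recv 79: fwd
Round 7: pos1(id79) recv 79: ELECTED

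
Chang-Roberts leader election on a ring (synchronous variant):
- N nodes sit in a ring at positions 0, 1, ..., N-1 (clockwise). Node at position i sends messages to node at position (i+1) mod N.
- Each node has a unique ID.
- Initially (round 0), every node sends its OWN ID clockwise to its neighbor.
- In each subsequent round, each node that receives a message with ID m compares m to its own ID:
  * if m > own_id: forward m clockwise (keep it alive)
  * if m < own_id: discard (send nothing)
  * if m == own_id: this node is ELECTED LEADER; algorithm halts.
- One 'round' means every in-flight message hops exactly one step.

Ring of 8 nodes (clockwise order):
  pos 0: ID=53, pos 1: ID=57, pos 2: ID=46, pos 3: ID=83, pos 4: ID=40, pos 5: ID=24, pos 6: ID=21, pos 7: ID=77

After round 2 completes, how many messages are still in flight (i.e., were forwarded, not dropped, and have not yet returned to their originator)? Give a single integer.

Round 1: pos1(id57) recv 53: drop; pos2(id46) recv 57: fwd; pos3(id83) recv 46: drop; pos4(id40) recv 83: fwd; pos5(id24) recv 40: fwd; pos6(id21) recv 24: fwd; pos7(id77) recv 21: drop; pos0(id53) recv 77: fwd
Round 2: pos3(id83) recv 57: drop; pos5(id24) recv 83: fwd; pos6(id21) recv 40: fwd; pos7(id77) recv 24: drop; pos1(id57) recv 77: fwd
After round 2: 3 messages still in flight

Answer: 3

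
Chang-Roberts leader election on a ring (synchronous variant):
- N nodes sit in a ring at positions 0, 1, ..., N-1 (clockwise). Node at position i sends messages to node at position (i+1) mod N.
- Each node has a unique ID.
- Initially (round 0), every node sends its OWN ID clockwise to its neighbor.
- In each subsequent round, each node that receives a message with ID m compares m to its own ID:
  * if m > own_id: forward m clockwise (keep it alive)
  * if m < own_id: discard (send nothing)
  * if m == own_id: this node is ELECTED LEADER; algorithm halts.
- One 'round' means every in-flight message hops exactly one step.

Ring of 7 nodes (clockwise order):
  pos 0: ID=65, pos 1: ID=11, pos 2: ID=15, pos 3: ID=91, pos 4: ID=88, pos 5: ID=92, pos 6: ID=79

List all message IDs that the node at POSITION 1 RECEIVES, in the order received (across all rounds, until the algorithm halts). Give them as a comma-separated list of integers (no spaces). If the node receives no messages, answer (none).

Round 1: pos1(id11) recv 65: fwd; pos2(id15) recv 11: drop; pos3(id91) recv 15: drop; pos4(id88) recv 91: fwd; pos5(id92) recv 88: drop; pos6(id79) recv 92: fwd; pos0(id65) recv 79: fwd
Round 2: pos2(id15) recv 65: fwd; pos5(id92) recv 91: drop; pos0(id65) recv 92: fwd; pos1(id11) recv 79: fwd
Round 3: pos3(id91) recv 65: drop; pos1(id11) recv 92: fwd; pos2(id15) recv 79: fwd
Round 4: pos2(id15) recv 92: fwd; pos3(id91) recv 79: drop
Round 5: pos3(id91) recv 92: fwd
Round 6: pos4(id88) recv 92: fwd
Round 7: pos5(id92) recv 92: ELECTED

Answer: 65,79,92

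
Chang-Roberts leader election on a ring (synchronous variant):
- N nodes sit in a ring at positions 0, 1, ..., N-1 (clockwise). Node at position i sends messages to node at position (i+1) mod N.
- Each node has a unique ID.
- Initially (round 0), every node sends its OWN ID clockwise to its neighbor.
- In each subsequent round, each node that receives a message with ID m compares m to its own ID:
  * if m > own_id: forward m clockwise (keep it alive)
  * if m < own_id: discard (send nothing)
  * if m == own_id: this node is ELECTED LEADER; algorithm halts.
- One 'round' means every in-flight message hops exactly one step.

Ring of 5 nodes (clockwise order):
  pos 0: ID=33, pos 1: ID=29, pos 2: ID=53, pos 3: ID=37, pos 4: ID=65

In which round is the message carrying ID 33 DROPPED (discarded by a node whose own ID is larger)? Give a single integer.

Answer: 2

Derivation:
Round 1: pos1(id29) recv 33: fwd; pos2(id53) recv 29: drop; pos3(id37) recv 53: fwd; pos4(id65) recv 37: drop; pos0(id33) recv 65: fwd
Round 2: pos2(id53) recv 33: drop; pos4(id65) recv 53: drop; pos1(id29) recv 65: fwd
Round 3: pos2(id53) recv 65: fwd
Round 4: pos3(id37) recv 65: fwd
Round 5: pos4(id65) recv 65: ELECTED
Message ID 33 originates at pos 0; dropped at pos 2 in round 2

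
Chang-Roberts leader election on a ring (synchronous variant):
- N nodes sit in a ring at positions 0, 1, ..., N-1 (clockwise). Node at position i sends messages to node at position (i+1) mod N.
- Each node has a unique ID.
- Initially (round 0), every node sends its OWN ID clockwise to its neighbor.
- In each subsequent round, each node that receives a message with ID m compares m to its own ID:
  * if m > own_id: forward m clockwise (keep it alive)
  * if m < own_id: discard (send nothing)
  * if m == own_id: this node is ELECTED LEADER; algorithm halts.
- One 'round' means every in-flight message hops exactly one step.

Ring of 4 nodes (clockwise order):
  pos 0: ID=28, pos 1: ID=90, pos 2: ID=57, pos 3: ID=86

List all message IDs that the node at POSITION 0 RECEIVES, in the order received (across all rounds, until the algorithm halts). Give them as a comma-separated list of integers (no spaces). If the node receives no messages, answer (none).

Round 1: pos1(id90) recv 28: drop; pos2(id57) recv 90: fwd; pos3(id86) recv 57: drop; pos0(id28) recv 86: fwd
Round 2: pos3(id86) recv 90: fwd; pos1(id90) recv 86: drop
Round 3: pos0(id28) recv 90: fwd
Round 4: pos1(id90) recv 90: ELECTED

Answer: 86,90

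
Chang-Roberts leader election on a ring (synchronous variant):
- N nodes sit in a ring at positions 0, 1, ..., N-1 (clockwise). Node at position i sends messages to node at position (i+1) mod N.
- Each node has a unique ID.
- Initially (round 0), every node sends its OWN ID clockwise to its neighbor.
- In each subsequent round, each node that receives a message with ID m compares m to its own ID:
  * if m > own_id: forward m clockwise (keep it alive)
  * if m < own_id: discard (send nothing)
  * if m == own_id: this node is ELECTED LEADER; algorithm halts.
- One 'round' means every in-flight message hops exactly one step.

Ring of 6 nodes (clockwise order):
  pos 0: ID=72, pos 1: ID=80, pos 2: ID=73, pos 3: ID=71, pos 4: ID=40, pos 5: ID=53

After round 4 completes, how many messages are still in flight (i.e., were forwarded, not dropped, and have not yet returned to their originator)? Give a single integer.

Answer: 2

Derivation:
Round 1: pos1(id80) recv 72: drop; pos2(id73) recv 80: fwd; pos3(id71) recv 73: fwd; pos4(id40) recv 71: fwd; pos5(id53) recv 40: drop; pos0(id72) recv 53: drop
Round 2: pos3(id71) recv 80: fwd; pos4(id40) recv 73: fwd; pos5(id53) recv 71: fwd
Round 3: pos4(id40) recv 80: fwd; pos5(id53) recv 73: fwd; pos0(id72) recv 71: drop
Round 4: pos5(id53) recv 80: fwd; pos0(id72) recv 73: fwd
After round 4: 2 messages still in flight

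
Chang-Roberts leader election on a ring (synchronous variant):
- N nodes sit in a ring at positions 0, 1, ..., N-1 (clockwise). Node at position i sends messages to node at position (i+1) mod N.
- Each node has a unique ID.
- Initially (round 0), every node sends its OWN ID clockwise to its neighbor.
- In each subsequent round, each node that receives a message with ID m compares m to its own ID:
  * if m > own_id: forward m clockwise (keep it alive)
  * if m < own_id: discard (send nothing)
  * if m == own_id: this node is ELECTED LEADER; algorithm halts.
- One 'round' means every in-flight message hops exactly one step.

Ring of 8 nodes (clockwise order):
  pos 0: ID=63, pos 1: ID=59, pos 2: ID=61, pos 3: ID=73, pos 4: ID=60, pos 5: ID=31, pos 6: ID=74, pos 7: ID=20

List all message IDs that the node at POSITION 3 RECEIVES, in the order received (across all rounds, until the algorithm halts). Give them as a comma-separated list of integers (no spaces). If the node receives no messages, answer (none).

Answer: 61,63,74

Derivation:
Round 1: pos1(id59) recv 63: fwd; pos2(id61) recv 59: drop; pos3(id73) recv 61: drop; pos4(id60) recv 73: fwd; pos5(id31) recv 60: fwd; pos6(id74) recv 31: drop; pos7(id20) recv 74: fwd; pos0(id63) recv 20: drop
Round 2: pos2(id61) recv 63: fwd; pos5(id31) recv 73: fwd; pos6(id74) recv 60: drop; pos0(id63) recv 74: fwd
Round 3: pos3(id73) recv 63: drop; pos6(id74) recv 73: drop; pos1(id59) recv 74: fwd
Round 4: pos2(id61) recv 74: fwd
Round 5: pos3(id73) recv 74: fwd
Round 6: pos4(id60) recv 74: fwd
Round 7: pos5(id31) recv 74: fwd
Round 8: pos6(id74) recv 74: ELECTED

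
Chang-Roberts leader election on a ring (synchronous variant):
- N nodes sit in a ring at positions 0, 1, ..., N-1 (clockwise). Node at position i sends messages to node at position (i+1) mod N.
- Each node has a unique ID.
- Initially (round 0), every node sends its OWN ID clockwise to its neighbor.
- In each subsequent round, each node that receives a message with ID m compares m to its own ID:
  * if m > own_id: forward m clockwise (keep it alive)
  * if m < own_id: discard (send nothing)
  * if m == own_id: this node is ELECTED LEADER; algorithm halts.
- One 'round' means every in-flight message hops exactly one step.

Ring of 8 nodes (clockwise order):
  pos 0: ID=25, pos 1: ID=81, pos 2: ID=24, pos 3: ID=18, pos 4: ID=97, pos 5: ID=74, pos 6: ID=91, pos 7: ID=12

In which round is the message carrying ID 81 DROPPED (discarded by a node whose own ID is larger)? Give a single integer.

Answer: 3

Derivation:
Round 1: pos1(id81) recv 25: drop; pos2(id24) recv 81: fwd; pos3(id18) recv 24: fwd; pos4(id97) recv 18: drop; pos5(id74) recv 97: fwd; pos6(id91) recv 74: drop; pos7(id12) recv 91: fwd; pos0(id25) recv 12: drop
Round 2: pos3(id18) recv 81: fwd; pos4(id97) recv 24: drop; pos6(id91) recv 97: fwd; pos0(id25) recv 91: fwd
Round 3: pos4(id97) recv 81: drop; pos7(id12) recv 97: fwd; pos1(id81) recv 91: fwd
Round 4: pos0(id25) recv 97: fwd; pos2(id24) recv 91: fwd
Round 5: pos1(id81) recv 97: fwd; pos3(id18) recv 91: fwd
Round 6: pos2(id24) recv 97: fwd; pos4(id97) recv 91: drop
Round 7: pos3(id18) recv 97: fwd
Round 8: pos4(id97) recv 97: ELECTED
Message ID 81 originates at pos 1; dropped at pos 4 in round 3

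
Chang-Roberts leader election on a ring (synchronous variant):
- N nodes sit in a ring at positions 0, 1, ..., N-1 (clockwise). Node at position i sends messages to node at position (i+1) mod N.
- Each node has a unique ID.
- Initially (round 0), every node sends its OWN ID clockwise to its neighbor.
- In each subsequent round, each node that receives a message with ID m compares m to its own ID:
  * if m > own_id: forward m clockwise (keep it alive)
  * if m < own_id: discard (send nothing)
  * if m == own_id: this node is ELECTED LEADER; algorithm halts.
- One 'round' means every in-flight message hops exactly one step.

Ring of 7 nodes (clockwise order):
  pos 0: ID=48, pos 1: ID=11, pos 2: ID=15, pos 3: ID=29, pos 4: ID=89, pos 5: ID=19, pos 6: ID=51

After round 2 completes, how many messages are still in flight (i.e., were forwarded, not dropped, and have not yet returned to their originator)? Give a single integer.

Answer: 3

Derivation:
Round 1: pos1(id11) recv 48: fwd; pos2(id15) recv 11: drop; pos3(id29) recv 15: drop; pos4(id89) recv 29: drop; pos5(id19) recv 89: fwd; pos6(id51) recv 19: drop; pos0(id48) recv 51: fwd
Round 2: pos2(id15) recv 48: fwd; pos6(id51) recv 89: fwd; pos1(id11) recv 51: fwd
After round 2: 3 messages still in flight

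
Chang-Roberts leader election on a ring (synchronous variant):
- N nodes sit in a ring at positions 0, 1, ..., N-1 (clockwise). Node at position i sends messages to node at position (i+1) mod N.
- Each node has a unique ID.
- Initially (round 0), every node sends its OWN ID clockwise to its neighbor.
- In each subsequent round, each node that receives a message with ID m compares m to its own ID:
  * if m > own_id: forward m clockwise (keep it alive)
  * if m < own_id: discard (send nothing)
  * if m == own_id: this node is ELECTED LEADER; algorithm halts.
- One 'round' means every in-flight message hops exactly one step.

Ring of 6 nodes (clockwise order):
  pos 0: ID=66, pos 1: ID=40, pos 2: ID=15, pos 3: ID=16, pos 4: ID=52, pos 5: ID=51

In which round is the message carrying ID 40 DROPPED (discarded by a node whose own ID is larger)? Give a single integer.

Round 1: pos1(id40) recv 66: fwd; pos2(id15) recv 40: fwd; pos3(id16) recv 15: drop; pos4(id52) recv 16: drop; pos5(id51) recv 52: fwd; pos0(id66) recv 51: drop
Round 2: pos2(id15) recv 66: fwd; pos3(id16) recv 40: fwd; pos0(id66) recv 52: drop
Round 3: pos3(id16) recv 66: fwd; pos4(id52) recv 40: drop
Round 4: pos4(id52) recv 66: fwd
Round 5: pos5(id51) recv 66: fwd
Round 6: pos0(id66) recv 66: ELECTED
Message ID 40 originates at pos 1; dropped at pos 4 in round 3

Answer: 3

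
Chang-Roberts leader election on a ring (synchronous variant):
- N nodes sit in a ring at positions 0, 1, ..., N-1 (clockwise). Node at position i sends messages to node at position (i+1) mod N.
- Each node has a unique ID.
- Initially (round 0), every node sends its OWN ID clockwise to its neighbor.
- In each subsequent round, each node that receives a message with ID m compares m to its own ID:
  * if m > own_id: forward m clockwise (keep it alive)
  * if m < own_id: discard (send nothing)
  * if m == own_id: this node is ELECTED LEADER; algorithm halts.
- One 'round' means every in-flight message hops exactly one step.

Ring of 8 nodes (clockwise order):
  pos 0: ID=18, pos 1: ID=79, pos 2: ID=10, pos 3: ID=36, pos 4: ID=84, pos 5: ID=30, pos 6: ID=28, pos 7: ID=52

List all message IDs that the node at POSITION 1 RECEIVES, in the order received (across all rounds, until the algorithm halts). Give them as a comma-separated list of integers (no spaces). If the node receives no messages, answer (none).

Answer: 18,52,84

Derivation:
Round 1: pos1(id79) recv 18: drop; pos2(id10) recv 79: fwd; pos3(id36) recv 10: drop; pos4(id84) recv 36: drop; pos5(id30) recv 84: fwd; pos6(id28) recv 30: fwd; pos7(id52) recv 28: drop; pos0(id18) recv 52: fwd
Round 2: pos3(id36) recv 79: fwd; pos6(id28) recv 84: fwd; pos7(id52) recv 30: drop; pos1(id79) recv 52: drop
Round 3: pos4(id84) recv 79: drop; pos7(id52) recv 84: fwd
Round 4: pos0(id18) recv 84: fwd
Round 5: pos1(id79) recv 84: fwd
Round 6: pos2(id10) recv 84: fwd
Round 7: pos3(id36) recv 84: fwd
Round 8: pos4(id84) recv 84: ELECTED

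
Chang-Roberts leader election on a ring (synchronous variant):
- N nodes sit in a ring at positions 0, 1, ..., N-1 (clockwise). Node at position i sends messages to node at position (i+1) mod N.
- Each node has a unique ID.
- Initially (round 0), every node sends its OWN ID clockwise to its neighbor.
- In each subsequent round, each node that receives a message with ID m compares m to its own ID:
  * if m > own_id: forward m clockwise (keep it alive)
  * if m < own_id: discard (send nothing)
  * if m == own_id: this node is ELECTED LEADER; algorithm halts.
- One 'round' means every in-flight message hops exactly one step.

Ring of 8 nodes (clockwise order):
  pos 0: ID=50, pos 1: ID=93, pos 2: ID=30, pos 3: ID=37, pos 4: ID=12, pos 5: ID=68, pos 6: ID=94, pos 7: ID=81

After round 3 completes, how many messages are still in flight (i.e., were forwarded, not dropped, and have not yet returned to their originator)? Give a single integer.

Round 1: pos1(id93) recv 50: drop; pos2(id30) recv 93: fwd; pos3(id37) recv 30: drop; pos4(id12) recv 37: fwd; pos5(id68) recv 12: drop; pos6(id94) recv 68: drop; pos7(id81) recv 94: fwd; pos0(id50) recv 81: fwd
Round 2: pos3(id37) recv 93: fwd; pos5(id68) recv 37: drop; pos0(id50) recv 94: fwd; pos1(id93) recv 81: drop
Round 3: pos4(id12) recv 93: fwd; pos1(id93) recv 94: fwd
After round 3: 2 messages still in flight

Answer: 2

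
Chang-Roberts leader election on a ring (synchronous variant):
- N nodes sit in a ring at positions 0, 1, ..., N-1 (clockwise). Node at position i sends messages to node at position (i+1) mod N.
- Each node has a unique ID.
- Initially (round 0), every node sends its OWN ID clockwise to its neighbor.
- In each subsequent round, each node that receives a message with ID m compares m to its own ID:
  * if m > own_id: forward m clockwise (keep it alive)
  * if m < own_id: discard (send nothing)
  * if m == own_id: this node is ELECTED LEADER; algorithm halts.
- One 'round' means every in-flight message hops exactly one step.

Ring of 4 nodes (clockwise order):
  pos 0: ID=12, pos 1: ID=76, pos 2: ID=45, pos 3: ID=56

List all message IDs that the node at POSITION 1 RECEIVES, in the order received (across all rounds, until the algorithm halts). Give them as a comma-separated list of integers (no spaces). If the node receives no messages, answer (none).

Round 1: pos1(id76) recv 12: drop; pos2(id45) recv 76: fwd; pos3(id56) recv 45: drop; pos0(id12) recv 56: fwd
Round 2: pos3(id56) recv 76: fwd; pos1(id76) recv 56: drop
Round 3: pos0(id12) recv 76: fwd
Round 4: pos1(id76) recv 76: ELECTED

Answer: 12,56,76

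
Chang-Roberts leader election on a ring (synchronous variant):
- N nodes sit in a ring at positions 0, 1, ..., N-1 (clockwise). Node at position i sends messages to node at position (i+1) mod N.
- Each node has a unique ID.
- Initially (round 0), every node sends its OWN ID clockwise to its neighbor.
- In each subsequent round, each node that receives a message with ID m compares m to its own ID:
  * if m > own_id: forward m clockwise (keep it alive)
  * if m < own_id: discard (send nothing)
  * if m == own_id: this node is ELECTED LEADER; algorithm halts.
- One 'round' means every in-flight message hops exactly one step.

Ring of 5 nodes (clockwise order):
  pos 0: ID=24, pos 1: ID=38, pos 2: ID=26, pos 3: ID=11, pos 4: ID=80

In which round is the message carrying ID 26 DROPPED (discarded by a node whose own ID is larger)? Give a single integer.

Answer: 2

Derivation:
Round 1: pos1(id38) recv 24: drop; pos2(id26) recv 38: fwd; pos3(id11) recv 26: fwd; pos4(id80) recv 11: drop; pos0(id24) recv 80: fwd
Round 2: pos3(id11) recv 38: fwd; pos4(id80) recv 26: drop; pos1(id38) recv 80: fwd
Round 3: pos4(id80) recv 38: drop; pos2(id26) recv 80: fwd
Round 4: pos3(id11) recv 80: fwd
Round 5: pos4(id80) recv 80: ELECTED
Message ID 26 originates at pos 2; dropped at pos 4 in round 2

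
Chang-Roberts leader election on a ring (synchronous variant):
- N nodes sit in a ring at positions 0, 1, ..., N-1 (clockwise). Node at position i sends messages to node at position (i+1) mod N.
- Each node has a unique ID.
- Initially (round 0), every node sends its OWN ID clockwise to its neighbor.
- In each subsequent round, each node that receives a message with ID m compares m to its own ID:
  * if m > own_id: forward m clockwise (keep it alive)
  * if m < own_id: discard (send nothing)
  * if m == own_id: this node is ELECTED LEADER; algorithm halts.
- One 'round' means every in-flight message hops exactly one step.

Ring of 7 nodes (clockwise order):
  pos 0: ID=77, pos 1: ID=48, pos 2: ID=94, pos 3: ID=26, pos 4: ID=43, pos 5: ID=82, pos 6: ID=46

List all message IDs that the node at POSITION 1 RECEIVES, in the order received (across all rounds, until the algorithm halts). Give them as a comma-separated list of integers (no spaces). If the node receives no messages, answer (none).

Round 1: pos1(id48) recv 77: fwd; pos2(id94) recv 48: drop; pos3(id26) recv 94: fwd; pos4(id43) recv 26: drop; pos5(id82) recv 43: drop; pos6(id46) recv 82: fwd; pos0(id77) recv 46: drop
Round 2: pos2(id94) recv 77: drop; pos4(id43) recv 94: fwd; pos0(id77) recv 82: fwd
Round 3: pos5(id82) recv 94: fwd; pos1(id48) recv 82: fwd
Round 4: pos6(id46) recv 94: fwd; pos2(id94) recv 82: drop
Round 5: pos0(id77) recv 94: fwd
Round 6: pos1(id48) recv 94: fwd
Round 7: pos2(id94) recv 94: ELECTED

Answer: 77,82,94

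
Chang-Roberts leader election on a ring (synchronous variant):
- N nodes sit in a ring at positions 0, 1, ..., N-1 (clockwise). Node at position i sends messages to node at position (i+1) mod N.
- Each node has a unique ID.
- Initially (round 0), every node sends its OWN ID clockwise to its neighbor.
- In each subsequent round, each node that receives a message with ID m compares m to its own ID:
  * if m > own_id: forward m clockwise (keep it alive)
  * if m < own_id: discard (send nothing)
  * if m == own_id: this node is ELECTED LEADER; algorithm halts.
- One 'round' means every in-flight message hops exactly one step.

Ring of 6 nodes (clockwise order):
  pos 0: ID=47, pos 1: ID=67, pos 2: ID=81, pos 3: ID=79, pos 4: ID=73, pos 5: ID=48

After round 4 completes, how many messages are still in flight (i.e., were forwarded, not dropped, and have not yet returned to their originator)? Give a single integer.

Answer: 2

Derivation:
Round 1: pos1(id67) recv 47: drop; pos2(id81) recv 67: drop; pos3(id79) recv 81: fwd; pos4(id73) recv 79: fwd; pos5(id48) recv 73: fwd; pos0(id47) recv 48: fwd
Round 2: pos4(id73) recv 81: fwd; pos5(id48) recv 79: fwd; pos0(id47) recv 73: fwd; pos1(id67) recv 48: drop
Round 3: pos5(id48) recv 81: fwd; pos0(id47) recv 79: fwd; pos1(id67) recv 73: fwd
Round 4: pos0(id47) recv 81: fwd; pos1(id67) recv 79: fwd; pos2(id81) recv 73: drop
After round 4: 2 messages still in flight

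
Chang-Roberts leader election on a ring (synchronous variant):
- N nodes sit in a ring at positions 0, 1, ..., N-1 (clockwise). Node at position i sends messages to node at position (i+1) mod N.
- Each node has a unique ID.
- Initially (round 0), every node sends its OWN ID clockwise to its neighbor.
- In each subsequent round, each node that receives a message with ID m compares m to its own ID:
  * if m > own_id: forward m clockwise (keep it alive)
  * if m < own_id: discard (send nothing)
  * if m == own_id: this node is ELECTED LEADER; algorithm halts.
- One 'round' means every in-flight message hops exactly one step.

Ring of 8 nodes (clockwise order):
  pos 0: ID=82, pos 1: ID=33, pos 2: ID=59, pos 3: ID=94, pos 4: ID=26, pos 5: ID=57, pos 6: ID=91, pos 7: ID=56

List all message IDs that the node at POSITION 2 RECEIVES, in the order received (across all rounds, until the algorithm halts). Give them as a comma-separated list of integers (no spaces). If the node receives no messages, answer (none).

Round 1: pos1(id33) recv 82: fwd; pos2(id59) recv 33: drop; pos3(id94) recv 59: drop; pos4(id26) recv 94: fwd; pos5(id57) recv 26: drop; pos6(id91) recv 57: drop; pos7(id56) recv 91: fwd; pos0(id82) recv 56: drop
Round 2: pos2(id59) recv 82: fwd; pos5(id57) recv 94: fwd; pos0(id82) recv 91: fwd
Round 3: pos3(id94) recv 82: drop; pos6(id91) recv 94: fwd; pos1(id33) recv 91: fwd
Round 4: pos7(id56) recv 94: fwd; pos2(id59) recv 91: fwd
Round 5: pos0(id82) recv 94: fwd; pos3(id94) recv 91: drop
Round 6: pos1(id33) recv 94: fwd
Round 7: pos2(id59) recv 94: fwd
Round 8: pos3(id94) recv 94: ELECTED

Answer: 33,82,91,94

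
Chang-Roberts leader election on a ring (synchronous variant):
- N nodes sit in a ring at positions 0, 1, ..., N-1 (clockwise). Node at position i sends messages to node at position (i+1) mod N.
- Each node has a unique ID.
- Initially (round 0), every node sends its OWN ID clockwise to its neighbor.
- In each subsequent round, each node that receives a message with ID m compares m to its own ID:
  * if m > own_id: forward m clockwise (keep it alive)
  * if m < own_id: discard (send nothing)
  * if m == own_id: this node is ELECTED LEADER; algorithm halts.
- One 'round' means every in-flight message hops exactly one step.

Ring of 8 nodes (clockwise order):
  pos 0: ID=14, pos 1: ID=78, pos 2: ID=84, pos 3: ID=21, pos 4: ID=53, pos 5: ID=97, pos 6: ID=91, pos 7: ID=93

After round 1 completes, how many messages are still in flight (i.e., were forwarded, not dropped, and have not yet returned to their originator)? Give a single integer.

Round 1: pos1(id78) recv 14: drop; pos2(id84) recv 78: drop; pos3(id21) recv 84: fwd; pos4(id53) recv 21: drop; pos5(id97) recv 53: drop; pos6(id91) recv 97: fwd; pos7(id93) recv 91: drop; pos0(id14) recv 93: fwd
After round 1: 3 messages still in flight

Answer: 3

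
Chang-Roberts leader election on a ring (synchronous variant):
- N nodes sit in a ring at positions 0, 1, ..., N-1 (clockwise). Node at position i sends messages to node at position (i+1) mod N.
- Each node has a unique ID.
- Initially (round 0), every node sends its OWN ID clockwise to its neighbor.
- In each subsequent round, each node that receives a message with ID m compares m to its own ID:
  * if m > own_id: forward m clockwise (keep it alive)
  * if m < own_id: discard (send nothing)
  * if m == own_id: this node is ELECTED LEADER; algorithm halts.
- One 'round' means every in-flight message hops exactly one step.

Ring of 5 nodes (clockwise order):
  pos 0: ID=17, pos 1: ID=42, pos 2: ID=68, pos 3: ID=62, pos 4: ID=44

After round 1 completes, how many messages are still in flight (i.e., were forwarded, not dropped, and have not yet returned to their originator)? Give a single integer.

Answer: 3

Derivation:
Round 1: pos1(id42) recv 17: drop; pos2(id68) recv 42: drop; pos3(id62) recv 68: fwd; pos4(id44) recv 62: fwd; pos0(id17) recv 44: fwd
After round 1: 3 messages still in flight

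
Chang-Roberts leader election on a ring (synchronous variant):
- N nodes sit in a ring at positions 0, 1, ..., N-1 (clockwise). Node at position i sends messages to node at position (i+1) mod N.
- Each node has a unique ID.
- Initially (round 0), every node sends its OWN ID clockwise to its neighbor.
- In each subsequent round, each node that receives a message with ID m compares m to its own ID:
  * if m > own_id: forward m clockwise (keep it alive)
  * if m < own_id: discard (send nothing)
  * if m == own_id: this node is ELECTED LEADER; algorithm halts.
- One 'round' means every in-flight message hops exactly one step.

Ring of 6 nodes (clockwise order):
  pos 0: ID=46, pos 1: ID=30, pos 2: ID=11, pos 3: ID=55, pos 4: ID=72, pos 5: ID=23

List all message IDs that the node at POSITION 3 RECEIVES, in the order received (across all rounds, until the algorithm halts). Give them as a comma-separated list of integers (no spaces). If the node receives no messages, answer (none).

Answer: 11,30,46,72

Derivation:
Round 1: pos1(id30) recv 46: fwd; pos2(id11) recv 30: fwd; pos3(id55) recv 11: drop; pos4(id72) recv 55: drop; pos5(id23) recv 72: fwd; pos0(id46) recv 23: drop
Round 2: pos2(id11) recv 46: fwd; pos3(id55) recv 30: drop; pos0(id46) recv 72: fwd
Round 3: pos3(id55) recv 46: drop; pos1(id30) recv 72: fwd
Round 4: pos2(id11) recv 72: fwd
Round 5: pos3(id55) recv 72: fwd
Round 6: pos4(id72) recv 72: ELECTED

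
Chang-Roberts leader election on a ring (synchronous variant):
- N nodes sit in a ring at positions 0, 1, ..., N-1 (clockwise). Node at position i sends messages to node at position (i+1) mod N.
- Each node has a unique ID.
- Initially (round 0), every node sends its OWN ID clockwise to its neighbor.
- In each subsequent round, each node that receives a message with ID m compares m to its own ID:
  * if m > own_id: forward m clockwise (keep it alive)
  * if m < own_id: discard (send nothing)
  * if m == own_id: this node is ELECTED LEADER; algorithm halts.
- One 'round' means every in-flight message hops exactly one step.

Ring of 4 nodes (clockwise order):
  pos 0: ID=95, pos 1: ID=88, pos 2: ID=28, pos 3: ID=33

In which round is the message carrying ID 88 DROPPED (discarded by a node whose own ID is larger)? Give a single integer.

Answer: 3

Derivation:
Round 1: pos1(id88) recv 95: fwd; pos2(id28) recv 88: fwd; pos3(id33) recv 28: drop; pos0(id95) recv 33: drop
Round 2: pos2(id28) recv 95: fwd; pos3(id33) recv 88: fwd
Round 3: pos3(id33) recv 95: fwd; pos0(id95) recv 88: drop
Round 4: pos0(id95) recv 95: ELECTED
Message ID 88 originates at pos 1; dropped at pos 0 in round 3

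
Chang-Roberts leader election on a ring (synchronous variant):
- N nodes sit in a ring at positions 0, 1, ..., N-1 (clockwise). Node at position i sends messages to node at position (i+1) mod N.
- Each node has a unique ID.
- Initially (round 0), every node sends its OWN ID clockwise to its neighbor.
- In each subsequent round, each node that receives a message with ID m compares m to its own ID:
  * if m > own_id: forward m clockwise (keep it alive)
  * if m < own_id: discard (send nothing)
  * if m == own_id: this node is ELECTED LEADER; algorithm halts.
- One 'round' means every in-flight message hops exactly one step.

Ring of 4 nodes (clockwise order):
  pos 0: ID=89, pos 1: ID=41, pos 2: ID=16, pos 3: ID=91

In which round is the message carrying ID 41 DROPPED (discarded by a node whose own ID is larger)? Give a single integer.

Round 1: pos1(id41) recv 89: fwd; pos2(id16) recv 41: fwd; pos3(id91) recv 16: drop; pos0(id89) recv 91: fwd
Round 2: pos2(id16) recv 89: fwd; pos3(id91) recv 41: drop; pos1(id41) recv 91: fwd
Round 3: pos3(id91) recv 89: drop; pos2(id16) recv 91: fwd
Round 4: pos3(id91) recv 91: ELECTED
Message ID 41 originates at pos 1; dropped at pos 3 in round 2

Answer: 2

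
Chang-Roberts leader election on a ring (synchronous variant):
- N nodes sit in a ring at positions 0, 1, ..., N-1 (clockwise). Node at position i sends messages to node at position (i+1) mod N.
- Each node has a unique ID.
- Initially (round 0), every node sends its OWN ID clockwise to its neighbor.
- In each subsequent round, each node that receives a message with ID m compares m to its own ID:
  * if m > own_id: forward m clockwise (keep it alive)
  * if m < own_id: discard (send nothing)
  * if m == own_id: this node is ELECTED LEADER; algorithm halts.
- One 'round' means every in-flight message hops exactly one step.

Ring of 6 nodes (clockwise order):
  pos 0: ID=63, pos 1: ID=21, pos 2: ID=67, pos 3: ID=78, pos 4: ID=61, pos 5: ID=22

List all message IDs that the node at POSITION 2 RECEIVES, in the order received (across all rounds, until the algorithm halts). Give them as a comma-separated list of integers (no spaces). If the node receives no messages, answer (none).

Round 1: pos1(id21) recv 63: fwd; pos2(id67) recv 21: drop; pos3(id78) recv 67: drop; pos4(id61) recv 78: fwd; pos5(id22) recv 61: fwd; pos0(id63) recv 22: drop
Round 2: pos2(id67) recv 63: drop; pos5(id22) recv 78: fwd; pos0(id63) recv 61: drop
Round 3: pos0(id63) recv 78: fwd
Round 4: pos1(id21) recv 78: fwd
Round 5: pos2(id67) recv 78: fwd
Round 6: pos3(id78) recv 78: ELECTED

Answer: 21,63,78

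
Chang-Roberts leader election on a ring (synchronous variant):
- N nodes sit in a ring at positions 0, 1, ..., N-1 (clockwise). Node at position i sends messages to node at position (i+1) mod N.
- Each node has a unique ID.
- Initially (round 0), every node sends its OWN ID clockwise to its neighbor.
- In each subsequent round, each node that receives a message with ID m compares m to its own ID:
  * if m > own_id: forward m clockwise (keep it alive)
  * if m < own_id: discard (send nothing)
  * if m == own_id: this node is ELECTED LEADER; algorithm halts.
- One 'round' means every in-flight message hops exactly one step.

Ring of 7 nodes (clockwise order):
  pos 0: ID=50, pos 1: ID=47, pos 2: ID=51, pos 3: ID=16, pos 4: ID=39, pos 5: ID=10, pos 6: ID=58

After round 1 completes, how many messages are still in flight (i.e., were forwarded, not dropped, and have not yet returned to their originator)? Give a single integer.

Answer: 4

Derivation:
Round 1: pos1(id47) recv 50: fwd; pos2(id51) recv 47: drop; pos3(id16) recv 51: fwd; pos4(id39) recv 16: drop; pos5(id10) recv 39: fwd; pos6(id58) recv 10: drop; pos0(id50) recv 58: fwd
After round 1: 4 messages still in flight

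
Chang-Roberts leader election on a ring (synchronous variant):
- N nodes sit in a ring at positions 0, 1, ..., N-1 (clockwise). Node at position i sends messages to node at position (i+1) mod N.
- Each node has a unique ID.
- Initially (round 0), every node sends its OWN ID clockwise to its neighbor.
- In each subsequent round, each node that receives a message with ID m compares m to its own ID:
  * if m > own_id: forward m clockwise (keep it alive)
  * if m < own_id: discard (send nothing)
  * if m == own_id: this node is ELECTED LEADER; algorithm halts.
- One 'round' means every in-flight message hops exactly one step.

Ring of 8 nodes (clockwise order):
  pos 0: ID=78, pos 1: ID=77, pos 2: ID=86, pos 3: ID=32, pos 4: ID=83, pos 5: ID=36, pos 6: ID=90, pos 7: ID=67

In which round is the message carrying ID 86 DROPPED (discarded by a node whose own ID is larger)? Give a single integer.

Answer: 4

Derivation:
Round 1: pos1(id77) recv 78: fwd; pos2(id86) recv 77: drop; pos3(id32) recv 86: fwd; pos4(id83) recv 32: drop; pos5(id36) recv 83: fwd; pos6(id90) recv 36: drop; pos7(id67) recv 90: fwd; pos0(id78) recv 67: drop
Round 2: pos2(id86) recv 78: drop; pos4(id83) recv 86: fwd; pos6(id90) recv 83: drop; pos0(id78) recv 90: fwd
Round 3: pos5(id36) recv 86: fwd; pos1(id77) recv 90: fwd
Round 4: pos6(id90) recv 86: drop; pos2(id86) recv 90: fwd
Round 5: pos3(id32) recv 90: fwd
Round 6: pos4(id83) recv 90: fwd
Round 7: pos5(id36) recv 90: fwd
Round 8: pos6(id90) recv 90: ELECTED
Message ID 86 originates at pos 2; dropped at pos 6 in round 4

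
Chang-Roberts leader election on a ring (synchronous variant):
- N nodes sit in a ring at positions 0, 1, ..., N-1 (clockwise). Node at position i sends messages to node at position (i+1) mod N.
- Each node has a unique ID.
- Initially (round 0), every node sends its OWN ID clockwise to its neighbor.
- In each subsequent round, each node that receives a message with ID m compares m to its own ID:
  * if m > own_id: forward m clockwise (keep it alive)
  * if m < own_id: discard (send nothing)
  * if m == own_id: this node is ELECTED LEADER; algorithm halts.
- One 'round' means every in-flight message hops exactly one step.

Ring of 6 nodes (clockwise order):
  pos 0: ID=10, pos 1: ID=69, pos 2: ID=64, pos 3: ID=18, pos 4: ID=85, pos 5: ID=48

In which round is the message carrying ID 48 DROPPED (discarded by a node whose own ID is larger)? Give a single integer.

Answer: 2

Derivation:
Round 1: pos1(id69) recv 10: drop; pos2(id64) recv 69: fwd; pos3(id18) recv 64: fwd; pos4(id85) recv 18: drop; pos5(id48) recv 85: fwd; pos0(id10) recv 48: fwd
Round 2: pos3(id18) recv 69: fwd; pos4(id85) recv 64: drop; pos0(id10) recv 85: fwd; pos1(id69) recv 48: drop
Round 3: pos4(id85) recv 69: drop; pos1(id69) recv 85: fwd
Round 4: pos2(id64) recv 85: fwd
Round 5: pos3(id18) recv 85: fwd
Round 6: pos4(id85) recv 85: ELECTED
Message ID 48 originates at pos 5; dropped at pos 1 in round 2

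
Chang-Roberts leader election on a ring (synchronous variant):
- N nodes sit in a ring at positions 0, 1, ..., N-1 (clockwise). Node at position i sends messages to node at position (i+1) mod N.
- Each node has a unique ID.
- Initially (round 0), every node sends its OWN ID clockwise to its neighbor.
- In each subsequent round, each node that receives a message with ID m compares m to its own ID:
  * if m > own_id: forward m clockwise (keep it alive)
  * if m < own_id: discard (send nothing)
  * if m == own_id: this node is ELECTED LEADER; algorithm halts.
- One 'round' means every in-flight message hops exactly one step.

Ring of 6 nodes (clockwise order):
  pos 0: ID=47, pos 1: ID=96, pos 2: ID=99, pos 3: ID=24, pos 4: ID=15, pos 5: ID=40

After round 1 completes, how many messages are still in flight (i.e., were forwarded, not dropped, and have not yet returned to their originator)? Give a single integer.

Round 1: pos1(id96) recv 47: drop; pos2(id99) recv 96: drop; pos3(id24) recv 99: fwd; pos4(id15) recv 24: fwd; pos5(id40) recv 15: drop; pos0(id47) recv 40: drop
After round 1: 2 messages still in flight

Answer: 2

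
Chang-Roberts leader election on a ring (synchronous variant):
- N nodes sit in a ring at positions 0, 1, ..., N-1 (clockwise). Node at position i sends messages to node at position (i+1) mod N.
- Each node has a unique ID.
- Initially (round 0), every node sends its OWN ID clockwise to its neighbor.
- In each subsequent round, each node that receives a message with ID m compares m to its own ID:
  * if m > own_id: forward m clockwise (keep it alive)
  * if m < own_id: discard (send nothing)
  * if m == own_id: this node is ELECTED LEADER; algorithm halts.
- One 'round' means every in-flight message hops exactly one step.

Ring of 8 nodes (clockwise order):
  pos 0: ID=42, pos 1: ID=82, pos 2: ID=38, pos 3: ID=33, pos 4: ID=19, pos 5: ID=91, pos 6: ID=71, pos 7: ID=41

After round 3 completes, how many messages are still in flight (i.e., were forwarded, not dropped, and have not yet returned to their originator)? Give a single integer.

Round 1: pos1(id82) recv 42: drop; pos2(id38) recv 82: fwd; pos3(id33) recv 38: fwd; pos4(id19) recv 33: fwd; pos5(id91) recv 19: drop; pos6(id71) recv 91: fwd; pos7(id41) recv 71: fwd; pos0(id42) recv 41: drop
Round 2: pos3(id33) recv 82: fwd; pos4(id19) recv 38: fwd; pos5(id91) recv 33: drop; pos7(id41) recv 91: fwd; pos0(id42) recv 71: fwd
Round 3: pos4(id19) recv 82: fwd; pos5(id91) recv 38: drop; pos0(id42) recv 91: fwd; pos1(id82) recv 71: drop
After round 3: 2 messages still in flight

Answer: 2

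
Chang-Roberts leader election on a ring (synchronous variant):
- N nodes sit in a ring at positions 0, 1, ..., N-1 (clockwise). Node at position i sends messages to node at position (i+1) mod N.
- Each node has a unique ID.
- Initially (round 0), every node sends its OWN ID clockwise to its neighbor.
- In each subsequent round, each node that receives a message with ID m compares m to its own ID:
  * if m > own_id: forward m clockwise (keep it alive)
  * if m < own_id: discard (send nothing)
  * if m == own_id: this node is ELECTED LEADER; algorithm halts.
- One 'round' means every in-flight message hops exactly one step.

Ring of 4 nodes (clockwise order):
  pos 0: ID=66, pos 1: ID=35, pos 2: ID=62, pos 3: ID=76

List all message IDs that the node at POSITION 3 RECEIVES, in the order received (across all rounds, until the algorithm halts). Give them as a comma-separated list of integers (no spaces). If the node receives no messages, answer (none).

Answer: 62,66,76

Derivation:
Round 1: pos1(id35) recv 66: fwd; pos2(id62) recv 35: drop; pos3(id76) recv 62: drop; pos0(id66) recv 76: fwd
Round 2: pos2(id62) recv 66: fwd; pos1(id35) recv 76: fwd
Round 3: pos3(id76) recv 66: drop; pos2(id62) recv 76: fwd
Round 4: pos3(id76) recv 76: ELECTED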